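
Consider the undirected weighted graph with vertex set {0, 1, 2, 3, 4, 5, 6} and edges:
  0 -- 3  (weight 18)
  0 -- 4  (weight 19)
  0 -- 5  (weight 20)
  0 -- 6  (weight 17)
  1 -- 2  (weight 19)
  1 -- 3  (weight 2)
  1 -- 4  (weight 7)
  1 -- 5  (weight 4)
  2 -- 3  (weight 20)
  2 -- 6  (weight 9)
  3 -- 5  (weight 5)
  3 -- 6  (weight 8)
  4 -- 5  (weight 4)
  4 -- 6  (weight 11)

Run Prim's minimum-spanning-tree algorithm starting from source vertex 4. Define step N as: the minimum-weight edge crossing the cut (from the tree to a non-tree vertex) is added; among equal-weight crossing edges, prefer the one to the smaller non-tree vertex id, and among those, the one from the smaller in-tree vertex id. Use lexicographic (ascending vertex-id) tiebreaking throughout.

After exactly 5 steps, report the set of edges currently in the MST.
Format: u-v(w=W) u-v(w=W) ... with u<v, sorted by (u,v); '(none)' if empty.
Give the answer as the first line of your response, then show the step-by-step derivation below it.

1-3(w=2) 1-5(w=4) 2-6(w=9) 3-6(w=8) 4-5(w=4)

step 1: add edge 4-5 (w=4); MST = {4-5(w=4)}
step 2: add edge 1-5 (w=4); MST = {1-5(w=4) 4-5(w=4)}
step 3: add edge 1-3 (w=2); MST = {1-3(w=2) 1-5(w=4) 4-5(w=4)}
step 4: add edge 3-6 (w=8); MST = {1-3(w=2) 1-5(w=4) 3-6(w=8) 4-5(w=4)}
step 5: add edge 2-6 (w=9); MST = {1-3(w=2) 1-5(w=4) 2-6(w=9) 3-6(w=8) 4-5(w=4)}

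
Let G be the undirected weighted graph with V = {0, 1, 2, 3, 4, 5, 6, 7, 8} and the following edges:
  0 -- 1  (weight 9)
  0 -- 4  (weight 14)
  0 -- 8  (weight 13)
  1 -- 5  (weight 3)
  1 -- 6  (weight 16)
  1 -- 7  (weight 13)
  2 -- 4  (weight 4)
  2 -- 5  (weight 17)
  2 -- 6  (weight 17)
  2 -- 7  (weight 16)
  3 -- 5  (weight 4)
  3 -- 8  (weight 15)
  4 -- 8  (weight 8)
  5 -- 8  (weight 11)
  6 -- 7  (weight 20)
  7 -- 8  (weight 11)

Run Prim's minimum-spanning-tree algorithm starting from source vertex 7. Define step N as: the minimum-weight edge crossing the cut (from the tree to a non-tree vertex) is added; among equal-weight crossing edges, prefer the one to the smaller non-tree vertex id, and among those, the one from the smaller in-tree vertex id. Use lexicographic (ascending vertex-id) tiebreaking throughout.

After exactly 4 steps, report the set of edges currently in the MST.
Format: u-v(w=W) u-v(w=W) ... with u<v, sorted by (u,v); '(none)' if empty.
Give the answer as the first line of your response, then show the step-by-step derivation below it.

2-4(w=4) 4-8(w=8) 5-8(w=11) 7-8(w=11)

step 1: add edge 7-8 (w=11); MST = {7-8(w=11)}
step 2: add edge 4-8 (w=8); MST = {4-8(w=8) 7-8(w=11)}
step 3: add edge 2-4 (w=4); MST = {2-4(w=4) 4-8(w=8) 7-8(w=11)}
step 4: add edge 5-8 (w=11); MST = {2-4(w=4) 4-8(w=8) 5-8(w=11) 7-8(w=11)}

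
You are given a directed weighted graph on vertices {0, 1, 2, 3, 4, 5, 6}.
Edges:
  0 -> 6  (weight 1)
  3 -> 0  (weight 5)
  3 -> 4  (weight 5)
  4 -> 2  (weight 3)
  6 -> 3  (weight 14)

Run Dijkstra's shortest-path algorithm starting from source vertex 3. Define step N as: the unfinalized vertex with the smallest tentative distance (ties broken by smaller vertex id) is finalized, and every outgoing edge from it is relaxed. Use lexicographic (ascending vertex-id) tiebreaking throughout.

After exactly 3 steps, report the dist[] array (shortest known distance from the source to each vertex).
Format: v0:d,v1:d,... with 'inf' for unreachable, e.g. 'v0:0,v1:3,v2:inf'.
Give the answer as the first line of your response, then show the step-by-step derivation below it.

v0:5,v1:inf,v2:8,v3:0,v4:5,v5:inf,v6:6

step 1: dist = v0:5,v1:inf,v2:inf,v3:0,v4:5,v5:inf,v6:inf
step 2: dist = v0:5,v1:inf,v2:inf,v3:0,v4:5,v5:inf,v6:6
step 3: dist = v0:5,v1:inf,v2:8,v3:0,v4:5,v5:inf,v6:6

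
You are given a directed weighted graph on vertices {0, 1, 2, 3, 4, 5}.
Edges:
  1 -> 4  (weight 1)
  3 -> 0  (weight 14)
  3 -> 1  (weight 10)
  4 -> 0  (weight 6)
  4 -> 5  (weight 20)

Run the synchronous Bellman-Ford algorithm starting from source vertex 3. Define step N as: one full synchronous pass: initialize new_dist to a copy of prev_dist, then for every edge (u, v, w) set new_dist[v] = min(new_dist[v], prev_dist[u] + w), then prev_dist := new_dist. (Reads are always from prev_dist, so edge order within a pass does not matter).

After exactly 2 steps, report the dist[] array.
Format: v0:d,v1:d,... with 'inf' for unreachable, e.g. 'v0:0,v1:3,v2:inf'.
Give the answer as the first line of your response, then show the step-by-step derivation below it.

v0:14,v1:10,v2:inf,v3:0,v4:11,v5:inf

step 1: dist = v0:14,v1:10,v2:inf,v3:0,v4:inf,v5:inf
step 2: dist = v0:14,v1:10,v2:inf,v3:0,v4:11,v5:inf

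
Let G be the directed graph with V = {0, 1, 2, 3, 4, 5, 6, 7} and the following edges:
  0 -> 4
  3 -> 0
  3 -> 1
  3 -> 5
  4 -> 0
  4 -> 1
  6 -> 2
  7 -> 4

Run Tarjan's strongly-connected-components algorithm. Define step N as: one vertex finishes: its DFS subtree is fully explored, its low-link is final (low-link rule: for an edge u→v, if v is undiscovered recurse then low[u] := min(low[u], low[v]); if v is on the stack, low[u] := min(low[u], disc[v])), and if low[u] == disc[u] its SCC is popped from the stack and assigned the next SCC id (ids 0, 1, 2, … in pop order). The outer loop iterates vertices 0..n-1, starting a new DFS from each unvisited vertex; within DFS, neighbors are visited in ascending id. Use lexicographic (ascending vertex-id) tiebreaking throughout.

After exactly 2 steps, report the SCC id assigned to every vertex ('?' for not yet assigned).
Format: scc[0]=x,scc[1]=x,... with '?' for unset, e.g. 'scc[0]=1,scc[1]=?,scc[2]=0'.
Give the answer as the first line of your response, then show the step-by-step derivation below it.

scc[0]=?,scc[1]=0,scc[2]=?,scc[3]=?,scc[4]=?,scc[5]=?,scc[6]=?,scc[7]=?

step 1: low=(low[0]=0,low[1]=2,low[2]=?,low[3]=?,low[4]=0,low[5]=?,low[6]=?,low[7]=?); scc=(scc[0]=?,scc[1]=0,scc[2]=?,scc[3]=?,scc[4]=?,scc[5]=?,scc[6]=?,scc[7]=?)
step 2: low=(low[0]=0,low[1]=2,low[2]=?,low[3]=?,low[4]=0,low[5]=?,low[6]=?,low[7]=?); scc=(scc[0]=?,scc[1]=0,scc[2]=?,scc[3]=?,scc[4]=?,scc[5]=?,scc[6]=?,scc[7]=?)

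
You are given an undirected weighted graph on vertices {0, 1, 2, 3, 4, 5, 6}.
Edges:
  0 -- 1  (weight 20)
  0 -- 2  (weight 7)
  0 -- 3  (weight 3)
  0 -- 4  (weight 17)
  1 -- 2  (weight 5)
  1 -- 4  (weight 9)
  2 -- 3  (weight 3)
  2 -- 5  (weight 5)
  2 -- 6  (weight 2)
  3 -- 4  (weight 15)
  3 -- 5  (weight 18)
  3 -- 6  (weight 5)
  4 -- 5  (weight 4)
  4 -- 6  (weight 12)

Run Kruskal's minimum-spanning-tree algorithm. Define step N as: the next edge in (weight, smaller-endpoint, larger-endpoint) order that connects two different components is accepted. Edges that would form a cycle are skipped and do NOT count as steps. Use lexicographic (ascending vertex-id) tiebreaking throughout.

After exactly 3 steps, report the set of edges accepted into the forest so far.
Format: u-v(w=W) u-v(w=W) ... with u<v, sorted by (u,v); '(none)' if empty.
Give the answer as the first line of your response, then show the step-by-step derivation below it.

0-3(w=3) 2-3(w=3) 2-6(w=2)

step 1: add edge 2-6 (w=2); MST = {2-6(w=2)}
step 2: add edge 0-3 (w=3); MST = {0-3(w=3) 2-6(w=2)}
step 3: add edge 2-3 (w=3); MST = {0-3(w=3) 2-3(w=3) 2-6(w=2)}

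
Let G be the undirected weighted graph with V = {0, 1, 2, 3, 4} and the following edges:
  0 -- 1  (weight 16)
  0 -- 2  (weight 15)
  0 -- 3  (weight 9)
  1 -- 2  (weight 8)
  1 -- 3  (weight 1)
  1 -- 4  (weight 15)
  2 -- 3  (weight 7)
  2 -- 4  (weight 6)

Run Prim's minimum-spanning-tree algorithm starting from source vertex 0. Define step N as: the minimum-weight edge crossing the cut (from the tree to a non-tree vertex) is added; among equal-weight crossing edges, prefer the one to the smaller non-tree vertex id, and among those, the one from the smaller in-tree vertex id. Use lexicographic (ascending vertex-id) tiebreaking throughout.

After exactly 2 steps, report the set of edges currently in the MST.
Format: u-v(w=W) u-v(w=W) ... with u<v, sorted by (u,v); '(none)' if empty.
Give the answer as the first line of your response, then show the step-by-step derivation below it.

0-3(w=9) 1-3(w=1)

step 1: add edge 0-3 (w=9); MST = {0-3(w=9)}
step 2: add edge 1-3 (w=1); MST = {0-3(w=9) 1-3(w=1)}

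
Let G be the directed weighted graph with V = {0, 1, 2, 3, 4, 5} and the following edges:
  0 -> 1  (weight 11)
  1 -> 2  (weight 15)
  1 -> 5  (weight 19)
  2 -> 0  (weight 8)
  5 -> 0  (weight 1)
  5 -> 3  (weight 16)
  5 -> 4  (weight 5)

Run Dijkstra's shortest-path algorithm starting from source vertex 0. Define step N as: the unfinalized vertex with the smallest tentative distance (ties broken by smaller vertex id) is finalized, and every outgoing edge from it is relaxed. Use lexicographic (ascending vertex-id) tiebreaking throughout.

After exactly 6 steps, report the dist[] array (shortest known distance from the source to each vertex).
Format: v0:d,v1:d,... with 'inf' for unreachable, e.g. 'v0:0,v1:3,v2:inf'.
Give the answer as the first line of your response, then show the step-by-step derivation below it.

v0:0,v1:11,v2:26,v3:46,v4:35,v5:30

step 1: dist = v0:0,v1:11,v2:inf,v3:inf,v4:inf,v5:inf
step 2: dist = v0:0,v1:11,v2:26,v3:inf,v4:inf,v5:30
step 3: dist = v0:0,v1:11,v2:26,v3:inf,v4:inf,v5:30
step 4: dist = v0:0,v1:11,v2:26,v3:46,v4:35,v5:30
step 5: dist = v0:0,v1:11,v2:26,v3:46,v4:35,v5:30
step 6: dist = v0:0,v1:11,v2:26,v3:46,v4:35,v5:30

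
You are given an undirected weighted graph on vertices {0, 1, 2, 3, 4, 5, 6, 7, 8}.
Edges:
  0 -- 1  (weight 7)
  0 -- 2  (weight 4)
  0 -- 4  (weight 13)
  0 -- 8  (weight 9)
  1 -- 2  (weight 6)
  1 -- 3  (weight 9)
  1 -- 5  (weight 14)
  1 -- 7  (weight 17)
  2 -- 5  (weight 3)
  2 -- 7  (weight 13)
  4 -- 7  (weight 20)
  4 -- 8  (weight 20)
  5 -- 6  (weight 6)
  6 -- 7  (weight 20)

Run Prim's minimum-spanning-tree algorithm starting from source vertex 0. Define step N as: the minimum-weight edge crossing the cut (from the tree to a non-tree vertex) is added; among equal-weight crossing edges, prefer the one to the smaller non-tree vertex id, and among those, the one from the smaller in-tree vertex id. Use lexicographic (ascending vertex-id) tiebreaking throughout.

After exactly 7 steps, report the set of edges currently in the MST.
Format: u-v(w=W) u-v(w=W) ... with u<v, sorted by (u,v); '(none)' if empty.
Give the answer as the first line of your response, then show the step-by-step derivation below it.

0-2(w=4) 0-4(w=13) 0-8(w=9) 1-2(w=6) 1-3(w=9) 2-5(w=3) 5-6(w=6)

step 1: add edge 0-2 (w=4); MST = {0-2(w=4)}
step 2: add edge 2-5 (w=3); MST = {0-2(w=4) 2-5(w=3)}
step 3: add edge 1-2 (w=6); MST = {0-2(w=4) 1-2(w=6) 2-5(w=3)}
step 4: add edge 5-6 (w=6); MST = {0-2(w=4) 1-2(w=6) 2-5(w=3) 5-6(w=6)}
step 5: add edge 1-3 (w=9); MST = {0-2(w=4) 1-2(w=6) 1-3(w=9) 2-5(w=3) 5-6(w=6)}
step 6: add edge 0-8 (w=9); MST = {0-2(w=4) 0-8(w=9) 1-2(w=6) 1-3(w=9) 2-5(w=3) 5-6(w=6)}
step 7: add edge 0-4 (w=13); MST = {0-2(w=4) 0-4(w=13) 0-8(w=9) 1-2(w=6) 1-3(w=9) 2-5(w=3) 5-6(w=6)}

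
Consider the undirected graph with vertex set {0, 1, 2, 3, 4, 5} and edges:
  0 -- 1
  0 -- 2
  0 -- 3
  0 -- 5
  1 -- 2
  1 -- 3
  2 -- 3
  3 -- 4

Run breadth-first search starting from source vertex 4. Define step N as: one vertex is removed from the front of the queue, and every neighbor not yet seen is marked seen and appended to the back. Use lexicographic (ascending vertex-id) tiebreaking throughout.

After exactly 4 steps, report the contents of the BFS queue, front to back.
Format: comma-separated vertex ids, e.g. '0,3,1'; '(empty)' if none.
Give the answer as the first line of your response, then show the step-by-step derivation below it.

2,5

step 1: dequeue 4; queue=[3]; order=4
step 2: dequeue 3; queue=[0,1,2]; order=4,3
step 3: dequeue 0; queue=[1,2,5]; order=4,3,0
step 4: dequeue 1; queue=[2,5]; order=4,3,0,1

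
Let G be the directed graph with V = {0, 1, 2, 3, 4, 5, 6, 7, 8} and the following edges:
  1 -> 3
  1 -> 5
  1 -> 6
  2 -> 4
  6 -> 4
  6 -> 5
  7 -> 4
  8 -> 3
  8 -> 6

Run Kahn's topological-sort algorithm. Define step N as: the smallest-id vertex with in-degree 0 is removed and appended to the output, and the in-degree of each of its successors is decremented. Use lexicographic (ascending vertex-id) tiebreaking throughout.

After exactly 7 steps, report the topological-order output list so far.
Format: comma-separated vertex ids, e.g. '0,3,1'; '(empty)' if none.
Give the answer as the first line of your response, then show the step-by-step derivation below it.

0,1,2,7,8,3,6

step 1: output 0; order=[0]; indeg=(0,0,0,2,3,2,2,0,0)
step 2: output 1; order=[0,1]; indeg=(0,0,0,1,3,1,1,0,0)
step 3: output 2; order=[0,1,2]; indeg=(0,0,0,1,2,1,1,0,0)
step 4: output 7; order=[0,1,2,7]; indeg=(0,0,0,1,1,1,1,0,0)
step 5: output 8; order=[0,1,2,7,8]; indeg=(0,0,0,0,1,1,0,0,0)
step 6: output 3; order=[0,1,2,7,8,3]; indeg=(0,0,0,0,1,1,0,0,0)
step 7: output 6; order=[0,1,2,7,8,3,6]; indeg=(0,0,0,0,0,0,0,0,0)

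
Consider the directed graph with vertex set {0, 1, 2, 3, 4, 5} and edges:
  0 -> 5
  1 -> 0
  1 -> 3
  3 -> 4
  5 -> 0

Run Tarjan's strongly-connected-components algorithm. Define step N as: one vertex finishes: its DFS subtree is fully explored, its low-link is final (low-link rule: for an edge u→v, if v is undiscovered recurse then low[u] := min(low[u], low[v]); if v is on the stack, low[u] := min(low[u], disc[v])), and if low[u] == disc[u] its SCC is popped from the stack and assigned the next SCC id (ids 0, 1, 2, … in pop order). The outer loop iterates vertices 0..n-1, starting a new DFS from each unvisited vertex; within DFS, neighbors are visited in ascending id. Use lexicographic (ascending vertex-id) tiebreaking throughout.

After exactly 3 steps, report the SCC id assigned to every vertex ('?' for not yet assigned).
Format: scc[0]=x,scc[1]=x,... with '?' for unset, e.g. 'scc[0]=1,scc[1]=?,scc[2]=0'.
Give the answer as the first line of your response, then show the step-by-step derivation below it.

scc[0]=0,scc[1]=?,scc[2]=?,scc[3]=?,scc[4]=1,scc[5]=0

step 1: low=(low[0]=0,low[1]=?,low[2]=?,low[3]=?,low[4]=?,low[5]=0); scc=(scc[0]=?,scc[1]=?,scc[2]=?,scc[3]=?,scc[4]=?,scc[5]=?)
step 2: low=(low[0]=0,low[1]=?,low[2]=?,low[3]=?,low[4]=?,low[5]=0); scc=(scc[0]=0,scc[1]=?,scc[2]=?,scc[3]=?,scc[4]=?,scc[5]=0)
step 3: low=(low[0]=0,low[1]=2,low[2]=?,low[3]=3,low[4]=4,low[5]=0); scc=(scc[0]=0,scc[1]=?,scc[2]=?,scc[3]=?,scc[4]=1,scc[5]=0)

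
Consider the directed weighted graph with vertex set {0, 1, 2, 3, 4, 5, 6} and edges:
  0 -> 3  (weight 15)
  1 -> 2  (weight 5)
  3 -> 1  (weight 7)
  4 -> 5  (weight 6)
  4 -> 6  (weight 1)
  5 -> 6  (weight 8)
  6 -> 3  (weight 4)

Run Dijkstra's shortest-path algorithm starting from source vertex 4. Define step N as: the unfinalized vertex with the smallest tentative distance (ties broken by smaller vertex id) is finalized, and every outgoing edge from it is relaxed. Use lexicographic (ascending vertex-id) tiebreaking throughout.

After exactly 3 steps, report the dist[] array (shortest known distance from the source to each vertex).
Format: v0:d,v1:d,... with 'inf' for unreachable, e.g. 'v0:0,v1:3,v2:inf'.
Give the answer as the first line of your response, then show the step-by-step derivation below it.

v0:inf,v1:12,v2:inf,v3:5,v4:0,v5:6,v6:1

step 1: dist = v0:inf,v1:inf,v2:inf,v3:inf,v4:0,v5:6,v6:1
step 2: dist = v0:inf,v1:inf,v2:inf,v3:5,v4:0,v5:6,v6:1
step 3: dist = v0:inf,v1:12,v2:inf,v3:5,v4:0,v5:6,v6:1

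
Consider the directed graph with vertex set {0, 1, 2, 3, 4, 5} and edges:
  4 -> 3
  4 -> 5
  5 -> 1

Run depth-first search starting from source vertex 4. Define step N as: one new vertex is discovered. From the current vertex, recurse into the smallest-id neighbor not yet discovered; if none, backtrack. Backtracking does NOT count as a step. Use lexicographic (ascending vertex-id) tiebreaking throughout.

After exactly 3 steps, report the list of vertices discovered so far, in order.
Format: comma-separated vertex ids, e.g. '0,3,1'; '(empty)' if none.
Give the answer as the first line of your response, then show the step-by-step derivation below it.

4,3,5

step 1: discover 4; path=4; order=4
step 2: discover 3; path=4>3; order=4,3
step 3: discover 5; path=4>5; order=4,3,5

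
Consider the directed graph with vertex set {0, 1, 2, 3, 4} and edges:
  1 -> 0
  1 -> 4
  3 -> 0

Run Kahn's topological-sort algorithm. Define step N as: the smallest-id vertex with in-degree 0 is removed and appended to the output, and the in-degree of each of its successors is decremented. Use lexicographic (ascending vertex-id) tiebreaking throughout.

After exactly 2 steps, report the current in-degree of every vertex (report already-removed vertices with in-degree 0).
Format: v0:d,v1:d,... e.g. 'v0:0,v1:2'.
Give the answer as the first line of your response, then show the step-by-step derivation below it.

v0:1,v1:0,v2:0,v3:0,v4:0

step 1: output 1; order=[1]; indeg=(1,0,0,0,0)
step 2: output 2; order=[1,2]; indeg=(1,0,0,0,0)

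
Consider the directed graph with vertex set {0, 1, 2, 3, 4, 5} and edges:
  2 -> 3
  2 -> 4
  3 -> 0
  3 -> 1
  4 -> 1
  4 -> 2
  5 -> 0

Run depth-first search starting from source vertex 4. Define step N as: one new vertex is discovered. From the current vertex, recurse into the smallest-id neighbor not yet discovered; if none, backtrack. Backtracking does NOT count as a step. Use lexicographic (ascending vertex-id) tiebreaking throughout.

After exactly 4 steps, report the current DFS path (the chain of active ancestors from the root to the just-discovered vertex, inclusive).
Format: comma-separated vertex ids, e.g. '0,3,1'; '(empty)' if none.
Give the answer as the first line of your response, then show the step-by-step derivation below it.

4,2,3

step 1: discover 4; path=4; order=4
step 2: discover 1; path=4>1; order=4,1
step 3: discover 2; path=4>2; order=4,1,2
step 4: discover 3; path=4>2>3; order=4,1,2,3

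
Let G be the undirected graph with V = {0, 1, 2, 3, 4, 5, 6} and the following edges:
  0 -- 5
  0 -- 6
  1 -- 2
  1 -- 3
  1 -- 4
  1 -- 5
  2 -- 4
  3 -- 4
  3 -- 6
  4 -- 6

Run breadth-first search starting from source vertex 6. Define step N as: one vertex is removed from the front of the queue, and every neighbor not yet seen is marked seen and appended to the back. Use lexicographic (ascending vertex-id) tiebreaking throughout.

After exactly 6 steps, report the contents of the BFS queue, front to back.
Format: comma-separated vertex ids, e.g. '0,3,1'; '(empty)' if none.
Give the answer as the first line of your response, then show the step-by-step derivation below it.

2

step 1: dequeue 6; queue=[0,3,4]; order=6
step 2: dequeue 0; queue=[3,4,5]; order=6,0
step 3: dequeue 3; queue=[4,5,1]; order=6,0,3
step 4: dequeue 4; queue=[5,1,2]; order=6,0,3,4
step 5: dequeue 5; queue=[1,2]; order=6,0,3,4,5
step 6: dequeue 1; queue=[2]; order=6,0,3,4,5,1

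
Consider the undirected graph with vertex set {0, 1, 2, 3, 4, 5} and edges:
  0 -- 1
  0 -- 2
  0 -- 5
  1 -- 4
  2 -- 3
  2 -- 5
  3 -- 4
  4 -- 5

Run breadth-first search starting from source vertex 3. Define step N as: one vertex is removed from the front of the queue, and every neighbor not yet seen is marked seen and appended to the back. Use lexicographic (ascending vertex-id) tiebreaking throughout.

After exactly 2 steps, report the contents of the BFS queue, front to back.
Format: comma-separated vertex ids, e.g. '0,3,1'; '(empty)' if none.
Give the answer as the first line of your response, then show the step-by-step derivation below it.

4,0,5

step 1: dequeue 3; queue=[2,4]; order=3
step 2: dequeue 2; queue=[4,0,5]; order=3,2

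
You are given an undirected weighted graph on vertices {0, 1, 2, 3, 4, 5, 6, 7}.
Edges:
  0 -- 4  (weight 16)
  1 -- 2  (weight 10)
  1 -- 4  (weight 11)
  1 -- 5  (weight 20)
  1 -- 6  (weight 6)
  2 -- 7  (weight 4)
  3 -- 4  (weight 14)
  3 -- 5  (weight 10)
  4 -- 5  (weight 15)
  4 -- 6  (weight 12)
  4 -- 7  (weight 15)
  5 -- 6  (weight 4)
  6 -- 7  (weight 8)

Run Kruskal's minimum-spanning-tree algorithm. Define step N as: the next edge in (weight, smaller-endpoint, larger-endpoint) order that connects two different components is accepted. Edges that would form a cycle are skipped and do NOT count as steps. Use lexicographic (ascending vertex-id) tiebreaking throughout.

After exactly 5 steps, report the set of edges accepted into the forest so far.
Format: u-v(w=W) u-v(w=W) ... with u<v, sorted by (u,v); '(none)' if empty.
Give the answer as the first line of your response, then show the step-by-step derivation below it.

1-6(w=6) 2-7(w=4) 3-5(w=10) 5-6(w=4) 6-7(w=8)

step 1: add edge 2-7 (w=4); MST = {2-7(w=4)}
step 2: add edge 5-6 (w=4); MST = {2-7(w=4) 5-6(w=4)}
step 3: add edge 1-6 (w=6); MST = {1-6(w=6) 2-7(w=4) 5-6(w=4)}
step 4: add edge 6-7 (w=8); MST = {1-6(w=6) 2-7(w=4) 5-6(w=4) 6-7(w=8)}
step 5: add edge 3-5 (w=10); MST = {1-6(w=6) 2-7(w=4) 3-5(w=10) 5-6(w=4) 6-7(w=8)}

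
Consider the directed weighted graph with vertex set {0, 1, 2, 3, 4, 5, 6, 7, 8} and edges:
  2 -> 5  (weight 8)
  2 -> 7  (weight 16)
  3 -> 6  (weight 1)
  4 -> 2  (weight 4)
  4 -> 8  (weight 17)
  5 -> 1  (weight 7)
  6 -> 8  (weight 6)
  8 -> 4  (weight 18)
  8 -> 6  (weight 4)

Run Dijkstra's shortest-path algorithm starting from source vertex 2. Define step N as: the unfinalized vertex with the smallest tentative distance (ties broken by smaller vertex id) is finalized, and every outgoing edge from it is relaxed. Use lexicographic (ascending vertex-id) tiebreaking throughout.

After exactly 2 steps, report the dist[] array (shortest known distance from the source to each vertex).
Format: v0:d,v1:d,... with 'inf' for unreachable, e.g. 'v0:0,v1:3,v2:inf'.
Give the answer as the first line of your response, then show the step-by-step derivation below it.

v0:inf,v1:15,v2:0,v3:inf,v4:inf,v5:8,v6:inf,v7:16,v8:inf

step 1: dist = v0:inf,v1:inf,v2:0,v3:inf,v4:inf,v5:8,v6:inf,v7:16,v8:inf
step 2: dist = v0:inf,v1:15,v2:0,v3:inf,v4:inf,v5:8,v6:inf,v7:16,v8:inf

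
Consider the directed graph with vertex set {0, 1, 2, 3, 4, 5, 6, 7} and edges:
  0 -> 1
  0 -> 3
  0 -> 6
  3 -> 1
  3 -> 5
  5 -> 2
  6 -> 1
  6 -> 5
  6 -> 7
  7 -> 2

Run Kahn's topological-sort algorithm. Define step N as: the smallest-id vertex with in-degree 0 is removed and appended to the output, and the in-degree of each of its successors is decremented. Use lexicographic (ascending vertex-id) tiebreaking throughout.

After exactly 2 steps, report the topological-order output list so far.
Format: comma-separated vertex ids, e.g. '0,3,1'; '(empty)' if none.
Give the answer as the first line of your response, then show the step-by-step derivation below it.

0,3

step 1: output 0; order=[0]; indeg=(0,2,2,0,0,2,0,1)
step 2: output 3; order=[0,3]; indeg=(0,1,2,0,0,1,0,1)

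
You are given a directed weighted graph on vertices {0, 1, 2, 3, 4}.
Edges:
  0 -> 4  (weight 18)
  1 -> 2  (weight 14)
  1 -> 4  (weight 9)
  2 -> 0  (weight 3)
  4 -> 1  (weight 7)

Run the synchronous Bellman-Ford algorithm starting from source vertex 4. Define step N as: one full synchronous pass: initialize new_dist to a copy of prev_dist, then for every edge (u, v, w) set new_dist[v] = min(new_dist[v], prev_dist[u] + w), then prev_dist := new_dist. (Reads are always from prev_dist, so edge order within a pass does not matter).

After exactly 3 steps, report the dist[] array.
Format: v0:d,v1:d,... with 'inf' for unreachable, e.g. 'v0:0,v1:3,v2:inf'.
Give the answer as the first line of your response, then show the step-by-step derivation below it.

v0:24,v1:7,v2:21,v3:inf,v4:0

step 1: dist = v0:inf,v1:7,v2:inf,v3:inf,v4:0
step 2: dist = v0:inf,v1:7,v2:21,v3:inf,v4:0
step 3: dist = v0:24,v1:7,v2:21,v3:inf,v4:0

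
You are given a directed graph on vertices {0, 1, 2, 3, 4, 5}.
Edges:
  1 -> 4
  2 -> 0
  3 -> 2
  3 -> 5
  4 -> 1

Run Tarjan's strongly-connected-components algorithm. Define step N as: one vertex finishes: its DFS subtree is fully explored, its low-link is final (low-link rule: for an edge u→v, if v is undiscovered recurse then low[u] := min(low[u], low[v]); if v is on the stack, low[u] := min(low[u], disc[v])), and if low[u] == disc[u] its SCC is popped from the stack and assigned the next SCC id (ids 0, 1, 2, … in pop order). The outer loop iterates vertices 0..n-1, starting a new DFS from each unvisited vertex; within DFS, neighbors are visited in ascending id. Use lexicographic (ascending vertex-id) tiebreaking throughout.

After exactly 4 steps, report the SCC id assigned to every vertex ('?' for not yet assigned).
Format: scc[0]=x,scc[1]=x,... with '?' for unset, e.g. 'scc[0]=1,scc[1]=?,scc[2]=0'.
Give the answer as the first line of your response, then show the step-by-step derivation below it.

scc[0]=0,scc[1]=1,scc[2]=2,scc[3]=?,scc[4]=1,scc[5]=?

step 1: low=(low[0]=0,low[1]=?,low[2]=?,low[3]=?,low[4]=?,low[5]=?); scc=(scc[0]=0,scc[1]=?,scc[2]=?,scc[3]=?,scc[4]=?,scc[5]=?)
step 2: low=(low[0]=0,low[1]=1,low[2]=?,low[3]=?,low[4]=1,low[5]=?); scc=(scc[0]=0,scc[1]=?,scc[2]=?,scc[3]=?,scc[4]=?,scc[5]=?)
step 3: low=(low[0]=0,low[1]=1,low[2]=?,low[3]=?,low[4]=1,low[5]=?); scc=(scc[0]=0,scc[1]=1,scc[2]=?,scc[3]=?,scc[4]=1,scc[5]=?)
step 4: low=(low[0]=0,low[1]=1,low[2]=3,low[3]=?,low[4]=1,low[5]=?); scc=(scc[0]=0,scc[1]=1,scc[2]=2,scc[3]=?,scc[4]=1,scc[5]=?)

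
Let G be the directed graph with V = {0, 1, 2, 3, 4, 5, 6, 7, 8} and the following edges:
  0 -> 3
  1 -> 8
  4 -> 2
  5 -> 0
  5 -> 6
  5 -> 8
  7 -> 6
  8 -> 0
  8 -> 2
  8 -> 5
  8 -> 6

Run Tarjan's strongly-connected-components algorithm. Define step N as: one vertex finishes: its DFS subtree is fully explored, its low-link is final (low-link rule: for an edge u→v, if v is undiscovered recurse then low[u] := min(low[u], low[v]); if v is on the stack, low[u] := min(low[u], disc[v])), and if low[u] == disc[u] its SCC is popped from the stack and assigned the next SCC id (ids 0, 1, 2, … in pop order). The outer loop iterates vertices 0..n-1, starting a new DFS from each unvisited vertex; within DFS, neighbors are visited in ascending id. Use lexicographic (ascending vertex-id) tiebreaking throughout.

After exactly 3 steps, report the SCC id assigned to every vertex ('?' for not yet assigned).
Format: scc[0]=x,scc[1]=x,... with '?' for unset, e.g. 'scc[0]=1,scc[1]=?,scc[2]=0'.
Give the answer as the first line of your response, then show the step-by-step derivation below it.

scc[0]=1,scc[1]=?,scc[2]=2,scc[3]=0,scc[4]=?,scc[5]=?,scc[6]=?,scc[7]=?,scc[8]=?

step 1: low=(low[0]=0,low[1]=?,low[2]=?,low[3]=1,low[4]=?,low[5]=?,low[6]=?,low[7]=?,low[8]=?); scc=(scc[0]=?,scc[1]=?,scc[2]=?,scc[3]=0,scc[4]=?,scc[5]=?,scc[6]=?,scc[7]=?,scc[8]=?)
step 2: low=(low[0]=0,low[1]=?,low[2]=?,low[3]=1,low[4]=?,low[5]=?,low[6]=?,low[7]=?,low[8]=?); scc=(scc[0]=1,scc[1]=?,scc[2]=?,scc[3]=0,scc[4]=?,scc[5]=?,scc[6]=?,scc[7]=?,scc[8]=?)
step 3: low=(low[0]=0,low[1]=2,low[2]=4,low[3]=1,low[4]=?,low[5]=?,low[6]=?,low[7]=?,low[8]=3); scc=(scc[0]=1,scc[1]=?,scc[2]=2,scc[3]=0,scc[4]=?,scc[5]=?,scc[6]=?,scc[7]=?,scc[8]=?)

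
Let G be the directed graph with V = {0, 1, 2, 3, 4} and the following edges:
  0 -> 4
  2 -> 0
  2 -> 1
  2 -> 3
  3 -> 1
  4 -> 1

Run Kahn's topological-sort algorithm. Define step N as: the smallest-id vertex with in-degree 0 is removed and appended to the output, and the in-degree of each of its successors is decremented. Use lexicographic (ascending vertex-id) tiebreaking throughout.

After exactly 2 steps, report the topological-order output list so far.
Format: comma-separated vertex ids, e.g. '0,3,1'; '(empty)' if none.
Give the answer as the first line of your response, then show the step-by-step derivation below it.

2,0

step 1: output 2; order=[2]; indeg=(0,2,0,0,1)
step 2: output 0; order=[2,0]; indeg=(0,2,0,0,0)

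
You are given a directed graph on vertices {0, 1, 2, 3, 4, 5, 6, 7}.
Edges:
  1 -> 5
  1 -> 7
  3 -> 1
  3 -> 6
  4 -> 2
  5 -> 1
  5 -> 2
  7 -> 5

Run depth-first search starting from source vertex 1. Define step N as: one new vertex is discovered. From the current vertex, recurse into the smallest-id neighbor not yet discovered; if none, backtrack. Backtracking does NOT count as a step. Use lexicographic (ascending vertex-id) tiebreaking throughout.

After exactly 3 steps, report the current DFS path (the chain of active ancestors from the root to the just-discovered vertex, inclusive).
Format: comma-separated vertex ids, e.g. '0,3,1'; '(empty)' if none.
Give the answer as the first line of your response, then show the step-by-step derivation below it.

1,5,2

step 1: discover 1; path=1; order=1
step 2: discover 5; path=1>5; order=1,5
step 3: discover 2; path=1>5>2; order=1,5,2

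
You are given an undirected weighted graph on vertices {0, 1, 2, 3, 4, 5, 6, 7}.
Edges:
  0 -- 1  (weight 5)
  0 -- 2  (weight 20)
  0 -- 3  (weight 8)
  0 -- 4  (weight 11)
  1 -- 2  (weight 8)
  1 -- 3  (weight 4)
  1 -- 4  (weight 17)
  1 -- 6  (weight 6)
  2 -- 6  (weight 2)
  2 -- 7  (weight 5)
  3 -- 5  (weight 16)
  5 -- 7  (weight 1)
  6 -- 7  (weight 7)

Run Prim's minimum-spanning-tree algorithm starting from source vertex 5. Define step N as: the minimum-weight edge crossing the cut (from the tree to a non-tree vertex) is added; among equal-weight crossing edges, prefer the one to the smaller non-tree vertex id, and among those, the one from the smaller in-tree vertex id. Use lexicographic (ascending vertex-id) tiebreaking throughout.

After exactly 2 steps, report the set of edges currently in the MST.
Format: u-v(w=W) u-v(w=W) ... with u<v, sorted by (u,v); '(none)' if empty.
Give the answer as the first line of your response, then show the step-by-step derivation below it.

2-7(w=5) 5-7(w=1)

step 1: add edge 5-7 (w=1); MST = {5-7(w=1)}
step 2: add edge 2-7 (w=5); MST = {2-7(w=5) 5-7(w=1)}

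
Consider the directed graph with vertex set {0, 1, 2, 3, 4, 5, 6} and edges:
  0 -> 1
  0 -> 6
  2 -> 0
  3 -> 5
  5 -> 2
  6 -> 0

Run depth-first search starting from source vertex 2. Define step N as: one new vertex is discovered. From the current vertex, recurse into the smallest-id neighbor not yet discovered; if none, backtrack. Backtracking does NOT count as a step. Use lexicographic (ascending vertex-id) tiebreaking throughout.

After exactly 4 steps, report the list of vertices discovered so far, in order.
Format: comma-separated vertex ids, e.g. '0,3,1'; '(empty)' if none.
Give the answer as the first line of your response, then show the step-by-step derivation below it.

2,0,1,6

step 1: discover 2; path=2; order=2
step 2: discover 0; path=2>0; order=2,0
step 3: discover 1; path=2>0>1; order=2,0,1
step 4: discover 6; path=2>0>6; order=2,0,1,6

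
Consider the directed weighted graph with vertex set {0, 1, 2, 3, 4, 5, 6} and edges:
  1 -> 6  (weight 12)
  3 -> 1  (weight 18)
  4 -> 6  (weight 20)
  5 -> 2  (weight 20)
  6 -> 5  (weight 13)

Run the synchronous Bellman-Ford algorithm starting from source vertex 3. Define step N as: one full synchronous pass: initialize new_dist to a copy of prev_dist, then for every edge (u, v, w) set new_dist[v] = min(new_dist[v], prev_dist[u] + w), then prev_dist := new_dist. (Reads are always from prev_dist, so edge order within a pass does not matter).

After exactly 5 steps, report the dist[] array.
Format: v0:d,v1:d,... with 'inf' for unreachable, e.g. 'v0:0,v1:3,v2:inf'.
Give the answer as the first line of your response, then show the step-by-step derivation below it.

v0:inf,v1:18,v2:63,v3:0,v4:inf,v5:43,v6:30

step 1: dist = v0:inf,v1:18,v2:inf,v3:0,v4:inf,v5:inf,v6:inf
step 2: dist = v0:inf,v1:18,v2:inf,v3:0,v4:inf,v5:inf,v6:30
step 3: dist = v0:inf,v1:18,v2:inf,v3:0,v4:inf,v5:43,v6:30
step 4: dist = v0:inf,v1:18,v2:63,v3:0,v4:inf,v5:43,v6:30
step 5: dist = v0:inf,v1:18,v2:63,v3:0,v4:inf,v5:43,v6:30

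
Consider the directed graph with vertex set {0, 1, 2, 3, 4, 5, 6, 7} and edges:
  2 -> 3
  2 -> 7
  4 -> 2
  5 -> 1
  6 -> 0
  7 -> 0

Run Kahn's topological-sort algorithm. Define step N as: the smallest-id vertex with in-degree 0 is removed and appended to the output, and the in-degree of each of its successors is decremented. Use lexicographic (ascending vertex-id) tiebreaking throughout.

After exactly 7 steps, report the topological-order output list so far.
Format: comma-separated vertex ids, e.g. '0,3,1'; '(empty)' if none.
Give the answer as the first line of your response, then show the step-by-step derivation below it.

4,2,3,5,1,6,7

step 1: output 4; order=[4]; indeg=(2,1,0,1,0,0,0,1)
step 2: output 2; order=[4,2]; indeg=(2,1,0,0,0,0,0,0)
step 3: output 3; order=[4,2,3]; indeg=(2,1,0,0,0,0,0,0)
step 4: output 5; order=[4,2,3,5]; indeg=(2,0,0,0,0,0,0,0)
step 5: output 1; order=[4,2,3,5,1]; indeg=(2,0,0,0,0,0,0,0)
step 6: output 6; order=[4,2,3,5,1,6]; indeg=(1,0,0,0,0,0,0,0)
step 7: output 7; order=[4,2,3,5,1,6,7]; indeg=(0,0,0,0,0,0,0,0)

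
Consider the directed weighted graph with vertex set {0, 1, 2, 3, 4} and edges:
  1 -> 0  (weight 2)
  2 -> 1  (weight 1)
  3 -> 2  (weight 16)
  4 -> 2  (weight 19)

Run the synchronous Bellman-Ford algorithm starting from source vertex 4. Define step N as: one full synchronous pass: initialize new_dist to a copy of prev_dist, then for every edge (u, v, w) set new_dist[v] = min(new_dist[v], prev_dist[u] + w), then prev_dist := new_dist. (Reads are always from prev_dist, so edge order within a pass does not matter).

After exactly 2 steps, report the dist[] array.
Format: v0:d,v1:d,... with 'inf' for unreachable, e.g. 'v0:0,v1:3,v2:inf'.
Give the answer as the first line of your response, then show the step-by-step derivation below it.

v0:inf,v1:20,v2:19,v3:inf,v4:0

step 1: dist = v0:inf,v1:inf,v2:19,v3:inf,v4:0
step 2: dist = v0:inf,v1:20,v2:19,v3:inf,v4:0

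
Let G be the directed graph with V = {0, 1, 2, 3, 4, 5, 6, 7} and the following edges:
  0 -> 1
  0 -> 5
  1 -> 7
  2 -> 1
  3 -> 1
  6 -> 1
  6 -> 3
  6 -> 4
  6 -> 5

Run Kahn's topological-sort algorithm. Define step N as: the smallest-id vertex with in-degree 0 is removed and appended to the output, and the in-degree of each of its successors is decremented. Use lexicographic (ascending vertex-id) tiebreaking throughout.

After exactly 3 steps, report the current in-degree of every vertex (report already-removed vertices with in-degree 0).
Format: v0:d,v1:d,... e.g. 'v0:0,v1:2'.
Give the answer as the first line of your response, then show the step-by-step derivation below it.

v0:0,v1:1,v2:0,v3:0,v4:0,v5:0,v6:0,v7:1

step 1: output 0; order=[0]; indeg=(0,3,0,1,1,1,0,1)
step 2: output 2; order=[0,2]; indeg=(0,2,0,1,1,1,0,1)
step 3: output 6; order=[0,2,6]; indeg=(0,1,0,0,0,0,0,1)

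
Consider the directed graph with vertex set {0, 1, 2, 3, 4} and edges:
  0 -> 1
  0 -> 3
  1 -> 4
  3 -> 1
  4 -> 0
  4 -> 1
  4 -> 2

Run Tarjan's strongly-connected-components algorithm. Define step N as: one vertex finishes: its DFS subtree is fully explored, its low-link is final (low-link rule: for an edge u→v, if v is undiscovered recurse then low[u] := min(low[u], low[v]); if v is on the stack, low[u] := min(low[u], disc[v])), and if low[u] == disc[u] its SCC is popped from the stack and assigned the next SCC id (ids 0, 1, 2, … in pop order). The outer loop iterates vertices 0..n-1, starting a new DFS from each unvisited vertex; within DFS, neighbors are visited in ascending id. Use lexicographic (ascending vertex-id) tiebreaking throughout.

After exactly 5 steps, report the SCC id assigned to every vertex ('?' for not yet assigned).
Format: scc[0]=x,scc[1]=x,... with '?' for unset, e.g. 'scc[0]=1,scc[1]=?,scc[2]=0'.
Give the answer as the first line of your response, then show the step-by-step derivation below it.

scc[0]=1,scc[1]=1,scc[2]=0,scc[3]=1,scc[4]=1

step 1: low=(low[0]=0,low[1]=1,low[2]=3,low[3]=?,low[4]=0); scc=(scc[0]=?,scc[1]=?,scc[2]=0,scc[3]=?,scc[4]=?)
step 2: low=(low[0]=0,low[1]=1,low[2]=3,low[3]=?,low[4]=0); scc=(scc[0]=?,scc[1]=?,scc[2]=0,scc[3]=?,scc[4]=?)
step 3: low=(low[0]=0,low[1]=0,low[2]=3,low[3]=?,low[4]=0); scc=(scc[0]=?,scc[1]=?,scc[2]=0,scc[3]=?,scc[4]=?)
step 4: low=(low[0]=0,low[1]=0,low[2]=3,low[3]=1,low[4]=0); scc=(scc[0]=?,scc[1]=?,scc[2]=0,scc[3]=?,scc[4]=?)
step 5: low=(low[0]=0,low[1]=0,low[2]=3,low[3]=1,low[4]=0); scc=(scc[0]=1,scc[1]=1,scc[2]=0,scc[3]=1,scc[4]=1)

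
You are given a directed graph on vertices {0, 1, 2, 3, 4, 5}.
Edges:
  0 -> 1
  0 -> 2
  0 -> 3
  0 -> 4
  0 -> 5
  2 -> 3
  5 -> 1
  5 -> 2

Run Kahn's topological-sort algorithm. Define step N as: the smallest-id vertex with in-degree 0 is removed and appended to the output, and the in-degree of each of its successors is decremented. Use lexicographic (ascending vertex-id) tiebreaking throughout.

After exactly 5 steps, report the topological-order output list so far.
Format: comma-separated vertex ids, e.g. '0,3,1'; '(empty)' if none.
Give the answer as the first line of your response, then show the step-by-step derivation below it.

0,4,5,1,2

step 1: output 0; order=[0]; indeg=(0,1,1,1,0,0)
step 2: output 4; order=[0,4]; indeg=(0,1,1,1,0,0)
step 3: output 5; order=[0,4,5]; indeg=(0,0,0,1,0,0)
step 4: output 1; order=[0,4,5,1]; indeg=(0,0,0,1,0,0)
step 5: output 2; order=[0,4,5,1,2]; indeg=(0,0,0,0,0,0)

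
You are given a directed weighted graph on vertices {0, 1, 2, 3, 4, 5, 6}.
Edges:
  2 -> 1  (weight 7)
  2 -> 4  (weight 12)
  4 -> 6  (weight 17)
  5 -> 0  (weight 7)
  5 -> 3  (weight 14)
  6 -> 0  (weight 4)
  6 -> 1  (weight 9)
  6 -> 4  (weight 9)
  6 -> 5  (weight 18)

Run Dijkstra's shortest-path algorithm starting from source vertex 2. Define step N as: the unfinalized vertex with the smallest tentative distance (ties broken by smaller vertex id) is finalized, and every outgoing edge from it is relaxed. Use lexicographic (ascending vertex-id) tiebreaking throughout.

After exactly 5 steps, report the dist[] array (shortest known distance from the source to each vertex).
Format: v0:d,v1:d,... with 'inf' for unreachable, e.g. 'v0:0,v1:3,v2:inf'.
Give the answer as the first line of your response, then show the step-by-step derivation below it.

v0:33,v1:7,v2:0,v3:inf,v4:12,v5:47,v6:29

step 1: dist = v0:inf,v1:7,v2:0,v3:inf,v4:12,v5:inf,v6:inf
step 2: dist = v0:inf,v1:7,v2:0,v3:inf,v4:12,v5:inf,v6:inf
step 3: dist = v0:inf,v1:7,v2:0,v3:inf,v4:12,v5:inf,v6:29
step 4: dist = v0:33,v1:7,v2:0,v3:inf,v4:12,v5:47,v6:29
step 5: dist = v0:33,v1:7,v2:0,v3:inf,v4:12,v5:47,v6:29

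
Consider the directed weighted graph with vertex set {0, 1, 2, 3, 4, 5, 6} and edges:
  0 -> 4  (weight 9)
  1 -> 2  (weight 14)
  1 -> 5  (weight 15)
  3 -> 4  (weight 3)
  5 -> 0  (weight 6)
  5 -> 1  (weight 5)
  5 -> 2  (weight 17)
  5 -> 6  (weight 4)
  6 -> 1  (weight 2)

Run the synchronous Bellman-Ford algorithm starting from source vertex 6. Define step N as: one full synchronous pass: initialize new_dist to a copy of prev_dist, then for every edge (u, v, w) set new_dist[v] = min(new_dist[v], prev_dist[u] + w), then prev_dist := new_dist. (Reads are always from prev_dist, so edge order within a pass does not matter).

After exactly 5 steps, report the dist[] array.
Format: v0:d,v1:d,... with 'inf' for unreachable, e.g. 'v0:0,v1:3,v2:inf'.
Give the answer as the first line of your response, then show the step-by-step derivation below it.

v0:23,v1:2,v2:16,v3:inf,v4:32,v5:17,v6:0

step 1: dist = v0:inf,v1:2,v2:inf,v3:inf,v4:inf,v5:inf,v6:0
step 2: dist = v0:inf,v1:2,v2:16,v3:inf,v4:inf,v5:17,v6:0
step 3: dist = v0:23,v1:2,v2:16,v3:inf,v4:inf,v5:17,v6:0
step 4: dist = v0:23,v1:2,v2:16,v3:inf,v4:32,v5:17,v6:0
step 5: dist = v0:23,v1:2,v2:16,v3:inf,v4:32,v5:17,v6:0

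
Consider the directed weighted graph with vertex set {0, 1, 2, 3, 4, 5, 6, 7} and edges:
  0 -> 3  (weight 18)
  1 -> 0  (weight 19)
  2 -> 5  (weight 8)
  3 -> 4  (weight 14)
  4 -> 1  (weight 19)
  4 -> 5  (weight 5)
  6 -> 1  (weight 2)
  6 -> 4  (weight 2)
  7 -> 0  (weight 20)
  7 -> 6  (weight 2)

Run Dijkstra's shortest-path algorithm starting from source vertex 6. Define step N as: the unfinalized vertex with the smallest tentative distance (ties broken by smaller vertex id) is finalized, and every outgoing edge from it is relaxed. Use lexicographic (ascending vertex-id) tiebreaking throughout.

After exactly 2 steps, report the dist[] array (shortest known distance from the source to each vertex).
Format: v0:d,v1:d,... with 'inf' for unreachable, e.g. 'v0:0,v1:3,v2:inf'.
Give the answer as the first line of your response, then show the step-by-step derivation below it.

v0:21,v1:2,v2:inf,v3:inf,v4:2,v5:inf,v6:0,v7:inf

step 1: dist = v0:inf,v1:2,v2:inf,v3:inf,v4:2,v5:inf,v6:0,v7:inf
step 2: dist = v0:21,v1:2,v2:inf,v3:inf,v4:2,v5:inf,v6:0,v7:inf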